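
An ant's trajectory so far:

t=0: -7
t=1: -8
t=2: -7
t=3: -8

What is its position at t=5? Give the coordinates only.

Consecutive displacements -1, +1, -1 scale by a factor of -1 each step.
step 4: -8 + 1 → -7
step 5: -7 − 1 → -8

-8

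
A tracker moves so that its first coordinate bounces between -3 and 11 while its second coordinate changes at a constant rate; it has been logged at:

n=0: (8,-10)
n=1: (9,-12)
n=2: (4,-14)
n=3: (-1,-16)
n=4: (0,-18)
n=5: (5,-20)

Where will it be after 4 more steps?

The first coordinate reflects between -3 and 11, moving 5 per step.
  step 6: 5 → 10
  step 7: 10 → 7
  step 8: 7 → 2
  step 9: 2 → -3
The second coordinate changes by -2 each step: at step 9 it is -28.

(-3,-28)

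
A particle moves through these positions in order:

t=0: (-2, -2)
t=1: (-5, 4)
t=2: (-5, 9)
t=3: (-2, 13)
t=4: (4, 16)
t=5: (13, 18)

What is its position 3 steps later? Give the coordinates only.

(58, 18)

Taking differences between consecutive positions: (-3, +6), (+0, +5), (+3, +4), (+6, +3), (+9, +2). These grow by (+3, -1) each step.
step 6: (13, 18) + (+12, +1) → (25, 19)
step 7: (25, 19) + (+15, +0) → (40, 19)
step 8: (40, 19) + (+18, -1) → (58, 18)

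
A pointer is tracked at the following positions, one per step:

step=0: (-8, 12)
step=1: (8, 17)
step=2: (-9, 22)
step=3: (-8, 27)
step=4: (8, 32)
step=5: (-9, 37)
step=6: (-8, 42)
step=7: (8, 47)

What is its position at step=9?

(-8, 57)

The first coordinate repeats the cycle [-8, 8, -9] with period 3; step 9 mod 3 = 0, giving -8.
The second coordinate changes by +5 each step, so at step 9 it is 12 + 9·(5) = 57.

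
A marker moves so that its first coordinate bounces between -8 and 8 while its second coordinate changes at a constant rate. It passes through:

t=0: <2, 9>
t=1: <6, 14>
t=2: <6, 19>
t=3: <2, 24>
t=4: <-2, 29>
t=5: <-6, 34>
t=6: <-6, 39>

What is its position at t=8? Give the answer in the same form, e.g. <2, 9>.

The first coordinate reflects between -8 and 8, moving 4 per step.
  step 7: -6 → -2
  step 8: -2 → 2
The second coordinate changes by +5 each step: at step 8 it is 49.

<2, 49>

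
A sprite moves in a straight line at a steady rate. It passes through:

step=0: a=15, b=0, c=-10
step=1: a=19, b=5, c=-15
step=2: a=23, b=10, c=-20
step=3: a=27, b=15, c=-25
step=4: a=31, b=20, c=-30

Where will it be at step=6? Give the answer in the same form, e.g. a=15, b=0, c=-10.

Each step adds (+4, +5, -5) to the position.
step 5: a=31, b=20, c=-30 + (+4, +5, -5) → a=35, b=25, c=-35
step 6: a=35, b=25, c=-35 + (+4, +5, -5) → a=39, b=30, c=-40

a=39, b=30, c=-40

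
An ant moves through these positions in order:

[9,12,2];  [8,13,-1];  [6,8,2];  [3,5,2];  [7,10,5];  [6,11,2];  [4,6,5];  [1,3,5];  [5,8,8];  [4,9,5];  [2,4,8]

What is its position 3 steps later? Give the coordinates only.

The moves between consecutive positions are [-1,+1,-3], [-2,-5,+3], [-3,-3,+0], [+4,+5,+3], [-1,+1,-3], [-2,-5,+3], [-3,-3,+0], [+4,+5,+3], [-1,+1,-3], [-2,-5,+3]; they repeat the 4-cycle [[-1,+1,-3], [-2,-5,+3], [-3,-3,+0], [+4,+5,+3]].
step 11: apply [-3,-3,+0] → [-1,1,8]
step 12: apply [+4,+5,+3] → [3,6,11]
step 13: apply [-1,+1,-3] → [2,7,8]

[2,7,8]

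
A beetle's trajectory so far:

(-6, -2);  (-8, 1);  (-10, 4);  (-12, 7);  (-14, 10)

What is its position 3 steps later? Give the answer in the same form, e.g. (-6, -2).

(-20, 19)

The position changes by (-2, +3) every step.
step 5: (-14, 10) + (-2, +3) → (-16, 13)
step 6: (-16, 13) + (-2, +3) → (-18, 16)
step 7: (-18, 16) + (-2, +3) → (-20, 19)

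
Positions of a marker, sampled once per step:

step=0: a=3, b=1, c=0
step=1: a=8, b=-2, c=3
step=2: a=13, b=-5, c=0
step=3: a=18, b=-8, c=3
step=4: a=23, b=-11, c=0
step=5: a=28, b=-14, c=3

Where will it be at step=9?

a=48, b=-26, c=3

A: linear, +5 per step → 48 at step 9.
B: linear, -3 per step → -26 at step 9.
C: cycles through 0, 3 every 2 steps. Step 9 lands at position 1 of the cycle → 3.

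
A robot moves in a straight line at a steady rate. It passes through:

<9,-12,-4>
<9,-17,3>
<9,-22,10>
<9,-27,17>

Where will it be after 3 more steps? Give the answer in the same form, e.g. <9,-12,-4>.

Each step adds <+0,-5,+7> to the position.
step 4: <9,-27,17> + <+0,-5,+7> → <9,-32,24>
step 5: <9,-32,24> + <+0,-5,+7> → <9,-37,31>
step 6: <9,-37,31> + <+0,-5,+7> → <9,-42,38>

<9,-42,38>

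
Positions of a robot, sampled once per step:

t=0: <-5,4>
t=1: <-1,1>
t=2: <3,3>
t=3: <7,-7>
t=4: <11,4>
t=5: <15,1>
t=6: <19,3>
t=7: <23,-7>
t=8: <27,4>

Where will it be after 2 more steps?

The first coordinate changes by +4 each step, so at step 10 it is -5 + 10·(4) = 35.
The second coordinate repeats the cycle [4, 1, 3, -7] with period 4; step 10 mod 4 = 2, giving 3.

<35,3>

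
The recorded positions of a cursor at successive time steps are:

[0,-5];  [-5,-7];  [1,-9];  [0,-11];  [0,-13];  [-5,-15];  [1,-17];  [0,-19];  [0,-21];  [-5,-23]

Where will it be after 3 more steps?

[0,-29]

First: cycles through 0, -5, 1, 0 every 4 steps. Step 12 lands at position 0 of the cycle → 0.
Second: linear, -2 per step → -29 at step 12.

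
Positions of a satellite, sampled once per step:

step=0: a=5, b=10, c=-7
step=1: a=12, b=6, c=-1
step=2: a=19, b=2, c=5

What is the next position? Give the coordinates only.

Each step adds (+7,-4,+6) to the position.
step 3: a=19, b=2, c=5 + (+7,-4,+6) → a=26, b=-2, c=11

a=26, b=-2, c=11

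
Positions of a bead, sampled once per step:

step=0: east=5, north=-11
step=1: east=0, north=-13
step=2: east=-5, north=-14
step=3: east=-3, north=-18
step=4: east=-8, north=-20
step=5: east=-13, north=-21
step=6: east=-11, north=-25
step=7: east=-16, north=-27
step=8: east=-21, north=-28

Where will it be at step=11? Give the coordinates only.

The moves between consecutive positions are (-5, -2), (-5, -1), (+2, -4), (-5, -2), (-5, -1), (+2, -4), (-5, -2), (-5, -1); they repeat the 3-cycle [(-5, -2), (-5, -1), (+2, -4)].
step 9: apply (+2, -4) → east=-19, north=-32
step 10: apply (-5, -2) → east=-24, north=-34
step 11: apply (-5, -1) → east=-29, north=-35

east=-29, north=-35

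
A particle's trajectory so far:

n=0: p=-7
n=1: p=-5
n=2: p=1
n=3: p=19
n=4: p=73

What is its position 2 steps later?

Step-to-step displacements: +2, +6, +18, +54; each is 3× the previous.
step 5: 73 + 162 → p=235
step 6: 235 + 486 → p=721

p=721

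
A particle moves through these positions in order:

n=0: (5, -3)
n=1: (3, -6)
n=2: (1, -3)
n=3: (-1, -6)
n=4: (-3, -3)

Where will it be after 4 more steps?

First: linear, -2 per step → -11 at step 8.
Second: cycles through -3, -6 every 2 steps. Step 8 lands at position 0 of the cycle → -3.

(-11, -3)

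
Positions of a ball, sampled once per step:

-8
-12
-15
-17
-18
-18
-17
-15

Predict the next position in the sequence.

Successive displacements: -4, -3, -2, -1, +0, +1, +2 — each changes by +1.
step 8: -15 + 3 → -12

-12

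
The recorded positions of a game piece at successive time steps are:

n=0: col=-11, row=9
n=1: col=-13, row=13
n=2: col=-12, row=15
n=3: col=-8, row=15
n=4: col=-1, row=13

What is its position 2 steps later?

col=22, row=3

First differences are (-2,+4), (+1,+2), (+4,+0), (+7,-2); their common second difference is (+3,-2) (constant acceleration).
step 5: col=-1, row=13 + (+10,-4) → col=9, row=9
step 6: col=9, row=9 + (+13,-6) → col=22, row=3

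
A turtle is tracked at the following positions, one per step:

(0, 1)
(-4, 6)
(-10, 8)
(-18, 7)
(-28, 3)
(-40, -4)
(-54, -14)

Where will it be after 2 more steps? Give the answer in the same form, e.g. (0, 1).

Successive displacements: (-4, +5), (-6, +2), (-8, -1), (-10, -4), (-12, -7), (-14, -10) — each changes by (-2, -3).
step 7: (-54, -14) + (-16, -13) → (-70, -27)
step 8: (-70, -27) + (-18, -16) → (-88, -43)

(-88, -43)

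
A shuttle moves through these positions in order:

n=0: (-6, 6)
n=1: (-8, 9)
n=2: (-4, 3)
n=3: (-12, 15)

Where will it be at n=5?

The jumps are (-2, +3), (+4, -6), (-8, +12) — a geometric progression with ratio -2.
step 4: (-12, 15) + (+16, -24) → (4, -9)
step 5: (4, -9) + (-32, +48) → (-28, 39)

(-28, 39)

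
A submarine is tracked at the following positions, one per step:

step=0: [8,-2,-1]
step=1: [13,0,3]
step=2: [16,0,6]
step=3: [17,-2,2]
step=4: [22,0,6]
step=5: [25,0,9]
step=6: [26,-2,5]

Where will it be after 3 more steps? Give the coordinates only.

The moves between consecutive positions are [+5,+2,+4], [+3,+0,+3], [+1,-2,-4], [+5,+2,+4], [+3,+0,+3], [+1,-2,-4]; they repeat the 3-cycle [[+5,+2,+4], [+3,+0,+3], [+1,-2,-4]].
step 7: apply [+5,+2,+4] → [31,0,9]
step 8: apply [+3,+0,+3] → [34,0,12]
step 9: apply [+1,-2,-4] → [35,-2,8]

[35,-2,8]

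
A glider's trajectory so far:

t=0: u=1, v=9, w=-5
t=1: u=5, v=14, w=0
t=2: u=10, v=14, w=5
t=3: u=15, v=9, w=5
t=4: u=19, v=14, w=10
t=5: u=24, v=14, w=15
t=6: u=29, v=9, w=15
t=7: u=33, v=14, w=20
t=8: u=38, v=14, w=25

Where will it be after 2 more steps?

u=47, v=14, w=30

The moves between consecutive positions are (+4, +5, +5), (+5, +0, +5), (+5, -5, +0), (+4, +5, +5), (+5, +0, +5), (+5, -5, +0), (+4, +5, +5), (+5, +0, +5); they repeat the 3-cycle [(+4, +5, +5), (+5, +0, +5), (+5, -5, +0)].
step 9: apply (+5, -5, +0) → u=43, v=9, w=25
step 10: apply (+4, +5, +5) → u=47, v=14, w=30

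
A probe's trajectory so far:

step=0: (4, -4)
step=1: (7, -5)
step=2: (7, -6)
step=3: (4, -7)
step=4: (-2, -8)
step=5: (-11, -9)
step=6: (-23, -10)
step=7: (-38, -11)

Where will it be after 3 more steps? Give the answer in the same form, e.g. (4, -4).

(-101, -14)

Successive displacements: (+3, -1), (+0, -1), (-3, -1), (-6, -1), (-9, -1), (-12, -1), (-15, -1) — each changes by (-3, +0).
step 8: (-38, -11) + (-18, -1) → (-56, -12)
step 9: (-56, -12) + (-21, -1) → (-77, -13)
step 10: (-77, -13) + (-24, -1) → (-101, -14)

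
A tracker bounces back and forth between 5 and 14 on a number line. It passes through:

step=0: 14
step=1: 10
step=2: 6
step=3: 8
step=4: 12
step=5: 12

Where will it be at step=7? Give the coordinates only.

6

The value reflects between 5 and 14, moving 4 per step.
  step 6: 12 → 8
  step 7: 8 → 6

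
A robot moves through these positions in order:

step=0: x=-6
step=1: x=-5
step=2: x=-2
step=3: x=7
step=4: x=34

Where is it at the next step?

Step-to-step displacements: +1, +3, +9, +27; each is 3× the previous.
step 5: 34 + 81 → x=115

x=115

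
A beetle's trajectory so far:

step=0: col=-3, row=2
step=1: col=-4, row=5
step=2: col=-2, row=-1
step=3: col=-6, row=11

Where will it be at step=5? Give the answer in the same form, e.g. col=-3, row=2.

Step-to-step displacements: (-1, +3), (+2, -6), (-4, +12); each is -2× the previous.
step 4: col=-6, row=11 + (+8, -24) → col=2, row=-13
step 5: col=2, row=-13 + (-16, +48) → col=-14, row=35

col=-14, row=35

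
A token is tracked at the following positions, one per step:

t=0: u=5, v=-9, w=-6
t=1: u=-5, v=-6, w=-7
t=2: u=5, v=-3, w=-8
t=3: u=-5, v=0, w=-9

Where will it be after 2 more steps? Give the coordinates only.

U: cycles through 5, -5 every 2 steps. Step 5 lands at position 1 of the cycle → -5.
V: linear, +3 per step → 6 at step 5.
W: linear, -1 per step → -11 at step 5.

u=-5, v=6, w=-11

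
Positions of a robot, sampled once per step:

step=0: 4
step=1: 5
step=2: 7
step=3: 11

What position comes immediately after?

19

The jumps are +1, +2, +4 — a geometric progression with ratio 2.
step 4: 11 + 8 → 19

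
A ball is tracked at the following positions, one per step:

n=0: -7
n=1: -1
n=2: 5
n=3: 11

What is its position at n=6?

Each step adds +6 to the position.
step 4: 11 + 6 → 17
step 5: 17 + 6 → 23
step 6: 23 + 6 → 29

29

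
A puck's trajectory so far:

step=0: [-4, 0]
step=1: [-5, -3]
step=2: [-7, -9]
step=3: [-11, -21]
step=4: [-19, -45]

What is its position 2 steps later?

Step-to-step displacements: [-1, -3], [-2, -6], [-4, -12], [-8, -24]; each is 2× the previous.
step 5: [-19, -45] + [-16, -48] → [-35, -93]
step 6: [-35, -93] + [-32, -96] → [-67, -189]

[-67, -189]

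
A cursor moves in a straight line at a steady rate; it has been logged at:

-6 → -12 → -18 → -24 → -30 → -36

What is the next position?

-42

The position changes by -6 every step.
step 6: -36 − 6 → -42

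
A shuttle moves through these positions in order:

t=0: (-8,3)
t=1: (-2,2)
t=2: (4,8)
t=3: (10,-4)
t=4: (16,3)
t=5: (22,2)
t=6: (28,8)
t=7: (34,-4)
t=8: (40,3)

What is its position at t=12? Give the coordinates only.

(64,3)

The first coordinate changes by +6 each step, so at step 12 it is -8 + 12·(6) = 64.
The second coordinate repeats the cycle [3, 2, 8, -4] with period 4; step 12 mod 4 = 0, giving 3.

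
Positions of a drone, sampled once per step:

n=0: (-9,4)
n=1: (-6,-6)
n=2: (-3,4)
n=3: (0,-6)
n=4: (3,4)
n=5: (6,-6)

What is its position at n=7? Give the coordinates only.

First: linear, +3 per step → 12 at step 7.
Second: cycles through 4, -6 every 2 steps. Step 7 lands at position 1 of the cycle → -6.

(12,-6)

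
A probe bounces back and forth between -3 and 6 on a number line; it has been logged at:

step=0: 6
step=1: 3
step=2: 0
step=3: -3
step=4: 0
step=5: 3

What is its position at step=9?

The value travels 3 per step and bounces off the walls at -3 and 6.
  step 6: 3 → 6
  step 7: 6 → 3
  step 8: 3 → 0
  step 9: 0 → -3

-3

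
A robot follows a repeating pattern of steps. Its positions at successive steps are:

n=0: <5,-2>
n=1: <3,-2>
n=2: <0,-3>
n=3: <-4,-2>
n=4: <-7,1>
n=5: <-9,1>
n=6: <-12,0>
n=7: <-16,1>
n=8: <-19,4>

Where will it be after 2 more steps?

The moves between consecutive positions are <-2,+0>, <-3,-1>, <-4,+1>, <-3,+3>, <-2,+0>, <-3,-1>, <-4,+1>, <-3,+3>; they repeat the 4-cycle [<-2,+0>, <-3,-1>, <-4,+1>, <-3,+3>].
step 9: apply <-2,+0> → <-21,4>
step 10: apply <-3,-1> → <-24,3>

<-24,3>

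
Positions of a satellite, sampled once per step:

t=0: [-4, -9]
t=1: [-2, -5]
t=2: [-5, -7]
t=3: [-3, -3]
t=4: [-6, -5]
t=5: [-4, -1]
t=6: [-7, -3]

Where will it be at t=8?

[-8, -1]

Differencing gives [+2, +4], [-3, -2], [+2, +4], [-3, -2], [+2, +4], [-3, -2]. This is the pattern [+2, +4], [-3, -2] repeated.
step 7: apply [+2, +4] → [-5, 1]
step 8: apply [-3, -2] → [-8, -1]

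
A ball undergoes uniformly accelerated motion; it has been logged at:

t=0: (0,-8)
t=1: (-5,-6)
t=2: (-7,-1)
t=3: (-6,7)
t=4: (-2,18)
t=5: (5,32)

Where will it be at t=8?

Successive displacements: (-5,+2), (-2,+5), (+1,+8), (+4,+11), (+7,+14) — each changes by (+3,+3).
step 6: (5,32) + (+10,+17) → (15,49)
step 7: (15,49) + (+13,+20) → (28,69)
step 8: (28,69) + (+16,+23) → (44,92)

(44,92)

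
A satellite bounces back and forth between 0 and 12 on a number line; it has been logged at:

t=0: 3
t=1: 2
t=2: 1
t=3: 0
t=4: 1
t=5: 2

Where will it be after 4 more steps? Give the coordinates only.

6

The value travels 1 per step and bounces off the walls at 0 and 12.
  step 6: 2 → 3
  step 7: 3 → 4
  step 8: 4 → 5
  step 9: 5 → 6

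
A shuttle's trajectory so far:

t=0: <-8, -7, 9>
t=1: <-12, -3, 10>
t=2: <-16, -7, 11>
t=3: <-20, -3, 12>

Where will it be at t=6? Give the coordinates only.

First: linear, -4 per step → -32 at step 6.
Second: cycles through -7, -3 every 2 steps. Step 6 lands at position 0 of the cycle → -7.
Third: linear, +1 per step → 15 at step 6.

<-32, -7, 15>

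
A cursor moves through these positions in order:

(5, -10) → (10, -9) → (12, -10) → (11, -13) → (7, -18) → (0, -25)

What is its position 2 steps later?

Taking differences between consecutive positions: (+5, +1), (+2, -1), (-1, -3), (-4, -5), (-7, -7). These grow by (-3, -2) each step.
step 6: (0, -25) + (-10, -9) → (-10, -34)
step 7: (-10, -34) + (-13, -11) → (-23, -45)

(-23, -45)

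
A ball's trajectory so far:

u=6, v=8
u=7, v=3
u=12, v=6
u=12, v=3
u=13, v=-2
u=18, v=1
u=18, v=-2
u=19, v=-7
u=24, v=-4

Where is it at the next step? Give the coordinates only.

Step-to-step displacements: (+1, -5), (+5, +3), (+0, -3), (+1, -5), (+5, +3), (+0, -3), (+1, -5), (+5, +3) — a repeating cycle of length 3.
step 9: apply (+0, -3) → u=24, v=-7

u=24, v=-7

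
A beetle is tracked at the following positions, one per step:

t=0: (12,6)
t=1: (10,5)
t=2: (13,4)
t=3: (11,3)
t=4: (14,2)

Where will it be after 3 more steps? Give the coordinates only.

(13,-1)

Differencing gives (-2,-1), (+3,-1), (-2,-1), (+3,-1). This is the pattern (-2,-1), (+3,-1) repeated.
step 5: apply (-2,-1) → (12,1)
step 6: apply (+3,-1) → (15,0)
step 7: apply (-2,-1) → (13,-1)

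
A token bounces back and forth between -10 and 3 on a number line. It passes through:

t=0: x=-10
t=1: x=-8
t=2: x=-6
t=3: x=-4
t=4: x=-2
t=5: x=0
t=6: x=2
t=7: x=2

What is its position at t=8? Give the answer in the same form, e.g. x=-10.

The value travels 2 per step and bounces off the walls at -10 and 3.
  step 8: 2 → 0

x=0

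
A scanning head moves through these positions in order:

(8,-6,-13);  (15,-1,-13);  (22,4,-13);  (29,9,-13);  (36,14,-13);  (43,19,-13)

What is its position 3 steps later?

Constant displacement of (+7,+5,+0) per step.
step 6: (43,19,-13) + (+7,+5,+0) → (50,24,-13)
step 7: (50,24,-13) + (+7,+5,+0) → (57,29,-13)
step 8: (57,29,-13) + (+7,+5,+0) → (64,34,-13)

(64,34,-13)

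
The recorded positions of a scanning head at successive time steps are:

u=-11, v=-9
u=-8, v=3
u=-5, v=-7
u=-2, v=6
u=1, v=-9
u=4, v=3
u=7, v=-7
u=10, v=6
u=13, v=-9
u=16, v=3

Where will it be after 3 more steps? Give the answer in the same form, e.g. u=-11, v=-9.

The u coordinate changes by +3 each step, so at step 12 it is -11 + 12·(3) = 25.
The v coordinate repeats the cycle [-9, 3, -7, 6] with period 4; step 12 mod 4 = 0, giving -9.

u=25, v=-9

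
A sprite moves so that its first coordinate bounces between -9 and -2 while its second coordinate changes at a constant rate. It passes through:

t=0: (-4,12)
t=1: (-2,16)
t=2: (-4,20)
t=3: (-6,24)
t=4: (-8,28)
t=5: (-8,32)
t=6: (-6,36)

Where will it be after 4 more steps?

The first coordinate reflects between -9 and -2, moving 2 per step.
  step 7: -6 → -4
  step 8: -4 → -2
  step 9: -2 → -4
  step 10: -4 → -6
The second coordinate changes by +4 each step: at step 10 it is 52.

(-6,52)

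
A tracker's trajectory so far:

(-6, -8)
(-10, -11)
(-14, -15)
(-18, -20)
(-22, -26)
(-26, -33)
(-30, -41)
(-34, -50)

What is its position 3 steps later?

(-46, -83)

First differences are (-4, -3), (-4, -4), (-4, -5), (-4, -6), (-4, -7), (-4, -8), (-4, -9); their common second difference is (+0, -1) (constant acceleration).
step 8: (-34, -50) + (-4, -10) → (-38, -60)
step 9: (-38, -60) + (-4, -11) → (-42, -71)
step 10: (-42, -71) + (-4, -12) → (-46, -83)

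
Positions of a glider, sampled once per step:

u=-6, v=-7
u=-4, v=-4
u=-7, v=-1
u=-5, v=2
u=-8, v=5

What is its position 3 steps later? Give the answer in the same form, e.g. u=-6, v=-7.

u=-7, v=14

The moves between consecutive positions are (+2,+3), (-3,+3), (+2,+3), (-3,+3); they repeat the 2-cycle [(+2,+3), (-3,+3)].
step 5: apply (+2,+3) → u=-6, v=8
step 6: apply (-3,+3) → u=-9, v=11
step 7: apply (+2,+3) → u=-7, v=14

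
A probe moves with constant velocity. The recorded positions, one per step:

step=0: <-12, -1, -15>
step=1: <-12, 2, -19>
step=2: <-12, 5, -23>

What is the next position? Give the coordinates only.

The position changes by <+0, +3, -4> every step.
step 3: <-12, 5, -23> + <+0, +3, -4> → <-12, 8, -27>

<-12, 8, -27>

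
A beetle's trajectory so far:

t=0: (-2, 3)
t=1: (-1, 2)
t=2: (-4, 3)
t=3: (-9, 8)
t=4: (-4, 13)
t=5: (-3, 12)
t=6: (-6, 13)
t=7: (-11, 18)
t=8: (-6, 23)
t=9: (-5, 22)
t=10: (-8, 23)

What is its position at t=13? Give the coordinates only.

Step-to-step displacements: (+1, -1), (-3, +1), (-5, +5), (+5, +5), (+1, -1), (-3, +1), (-5, +5), (+5, +5), (+1, -1), (-3, +1) — a repeating cycle of length 4.
step 11: apply (-5, +5) → (-13, 28)
step 12: apply (+5, +5) → (-8, 33)
step 13: apply (+1, -1) → (-7, 32)

(-7, 32)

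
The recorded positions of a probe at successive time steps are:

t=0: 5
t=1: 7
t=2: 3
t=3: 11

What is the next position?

The jumps are +2, -4, +8 — a geometric progression with ratio -2.
step 4: 11 − 16 → -5

-5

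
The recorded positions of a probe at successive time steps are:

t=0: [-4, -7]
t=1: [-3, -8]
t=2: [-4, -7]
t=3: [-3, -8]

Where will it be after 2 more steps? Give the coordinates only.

The jumps are [+1, -1], [-1, +1], [+1, -1] — a geometric progression with ratio -1.
step 4: [-3, -8] + [-1, +1] → [-4, -7]
step 5: [-4, -7] + [+1, -1] → [-3, -8]

[-3, -8]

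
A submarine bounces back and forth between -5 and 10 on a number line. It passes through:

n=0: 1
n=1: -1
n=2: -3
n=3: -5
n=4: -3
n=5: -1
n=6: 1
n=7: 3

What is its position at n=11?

The value reflects between -5 and 10, moving 2 per step.
  step 8: 3 → 5
  step 9: 5 → 7
  step 10: 7 → 9
  step 11: 9 → 9

9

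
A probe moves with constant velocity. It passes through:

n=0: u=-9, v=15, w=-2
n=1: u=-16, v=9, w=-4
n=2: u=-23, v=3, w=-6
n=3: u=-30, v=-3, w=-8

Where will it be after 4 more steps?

The position changes by (-7, -6, -2) every step.
step 4: u=-30, v=-3, w=-8 + (-7, -6, -2) → u=-37, v=-9, w=-10
step 5: u=-37, v=-9, w=-10 + (-7, -6, -2) → u=-44, v=-15, w=-12
step 6: u=-44, v=-15, w=-12 + (-7, -6, -2) → u=-51, v=-21, w=-14
step 7: u=-51, v=-21, w=-14 + (-7, -6, -2) → u=-58, v=-27, w=-16

u=-58, v=-27, w=-16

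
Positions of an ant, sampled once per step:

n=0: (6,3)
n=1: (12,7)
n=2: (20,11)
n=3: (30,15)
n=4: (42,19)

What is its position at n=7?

(90,31)

Successive displacements: (+6,+4), (+8,+4), (+10,+4), (+12,+4) — each changes by (+2,+0).
step 5: (42,19) + (+14,+4) → (56,23)
step 6: (56,23) + (+16,+4) → (72,27)
step 7: (72,27) + (+18,+4) → (90,31)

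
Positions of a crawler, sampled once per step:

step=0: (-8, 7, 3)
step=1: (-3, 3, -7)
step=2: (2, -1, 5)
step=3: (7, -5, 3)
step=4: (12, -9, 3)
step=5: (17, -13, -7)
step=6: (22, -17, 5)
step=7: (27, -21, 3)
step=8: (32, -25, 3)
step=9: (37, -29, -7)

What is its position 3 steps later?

(52, -41, 3)

First: linear, +5 per step → 52 at step 12.
Second: linear, -4 per step → -41 at step 12.
Third: cycles through 3, -7, 5, 3 every 4 steps. Step 12 lands at position 0 of the cycle → 3.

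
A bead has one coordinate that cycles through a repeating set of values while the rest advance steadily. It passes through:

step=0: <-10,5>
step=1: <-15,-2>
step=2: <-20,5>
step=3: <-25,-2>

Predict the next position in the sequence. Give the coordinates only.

<-30,5>

First: linear, -5 per step → -30 at step 4.
Second: cycles through 5, -2 every 2 steps. Step 4 lands at position 0 of the cycle → 5.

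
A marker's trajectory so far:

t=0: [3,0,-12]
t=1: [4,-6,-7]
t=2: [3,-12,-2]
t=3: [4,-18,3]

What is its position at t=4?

The first coordinate repeats the cycle [3, 4] with period 2; step 4 mod 2 = 0, giving 3.
The second coordinate changes by -6 each step, so at step 4 it is 0 + 4·(-6) = -24.
The third coordinate changes by +5 each step, so at step 4 it is -12 + 4·(5) = 8.

[3,-24,8]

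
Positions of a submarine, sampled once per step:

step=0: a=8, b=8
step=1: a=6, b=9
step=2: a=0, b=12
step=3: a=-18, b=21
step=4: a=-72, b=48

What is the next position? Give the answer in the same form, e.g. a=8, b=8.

a=-234, b=129

The jumps are (-2,+1), (-6,+3), (-18,+9), (-54,+27) — a geometric progression with ratio 3.
step 5: a=-72, b=48 + (-162,+81) → a=-234, b=129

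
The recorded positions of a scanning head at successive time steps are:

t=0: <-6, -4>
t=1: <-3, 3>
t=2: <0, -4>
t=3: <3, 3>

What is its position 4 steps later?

The first coordinate changes by +3 each step, so at step 7 it is -6 + 7·(3) = 15.
The second coordinate repeats the cycle [-4, 3] with period 2; step 7 mod 2 = 1, giving 3.

<15, 3>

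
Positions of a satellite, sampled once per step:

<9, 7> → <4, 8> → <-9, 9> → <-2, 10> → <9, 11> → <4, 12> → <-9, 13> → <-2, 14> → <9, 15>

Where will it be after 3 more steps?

<-2, 18>

First: cycles through 9, 4, -9, -2 every 4 steps. Step 11 lands at position 3 of the cycle → -2.
Second: linear, +1 per step → 18 at step 11.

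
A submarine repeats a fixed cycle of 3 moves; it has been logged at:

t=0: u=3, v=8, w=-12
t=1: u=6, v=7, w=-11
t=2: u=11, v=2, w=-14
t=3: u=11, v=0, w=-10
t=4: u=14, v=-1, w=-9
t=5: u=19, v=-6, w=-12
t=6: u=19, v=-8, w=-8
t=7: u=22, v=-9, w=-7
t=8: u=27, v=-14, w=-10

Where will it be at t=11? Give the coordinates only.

Differencing gives (+3, -1, +1), (+5, -5, -3), (+0, -2, +4), (+3, -1, +1), (+5, -5, -3), (+0, -2, +4), (+3, -1, +1), (+5, -5, -3). This is the pattern (+3, -1, +1), (+5, -5, -3), (+0, -2, +4) repeated.
step 9: apply (+0, -2, +4) → u=27, v=-16, w=-6
step 10: apply (+3, -1, +1) → u=30, v=-17, w=-5
step 11: apply (+5, -5, -3) → u=35, v=-22, w=-8

u=35, v=-22, w=-8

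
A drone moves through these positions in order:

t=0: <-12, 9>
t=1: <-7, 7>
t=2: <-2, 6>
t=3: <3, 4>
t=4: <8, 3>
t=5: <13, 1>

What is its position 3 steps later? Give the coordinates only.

Step-to-step displacements: <+5, -2>, <+5, -1>, <+5, -2>, <+5, -1>, <+5, -2> — a repeating cycle of length 2.
step 6: apply <+5, -1> → <18, 0>
step 7: apply <+5, -2> → <23, -2>
step 8: apply <+5, -1> → <28, -3>

<28, -3>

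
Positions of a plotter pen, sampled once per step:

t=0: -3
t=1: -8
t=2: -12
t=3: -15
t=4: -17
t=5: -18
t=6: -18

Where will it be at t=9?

First differences are -5, -4, -3, -2, -1, +0; their common second difference is +1 (constant acceleration).
step 7: -18 + 1 → -17
step 8: -17 + 2 → -15
step 9: -15 + 3 → -12

-12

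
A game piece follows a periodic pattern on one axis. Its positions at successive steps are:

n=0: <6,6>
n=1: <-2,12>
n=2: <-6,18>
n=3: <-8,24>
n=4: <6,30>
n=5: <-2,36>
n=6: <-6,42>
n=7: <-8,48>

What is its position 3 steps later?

The first coordinate repeats the cycle [6, -2, -6, -8] with period 4; step 10 mod 4 = 2, giving -6.
The second coordinate changes by +6 each step, so at step 10 it is 6 + 10·(6) = 66.

<-6,66>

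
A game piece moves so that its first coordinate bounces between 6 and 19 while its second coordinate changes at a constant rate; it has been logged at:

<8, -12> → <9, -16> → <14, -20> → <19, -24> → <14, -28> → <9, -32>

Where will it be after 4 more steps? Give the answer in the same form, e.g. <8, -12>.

The first coordinate travels 5 per step and bounces off the walls at 6 and 19.
  step 6: 9 → 8
  step 7: 8 → 13
  step 8: 13 → 18
  step 9: 18 → 15
The second coordinate changes by -4 each step: at step 9 it is -48.

<15, -48>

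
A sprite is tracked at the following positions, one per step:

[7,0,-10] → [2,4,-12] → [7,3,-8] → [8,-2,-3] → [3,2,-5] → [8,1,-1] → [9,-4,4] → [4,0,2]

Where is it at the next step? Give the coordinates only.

[9,-1,6]

The moves between consecutive positions are [-5,+4,-2], [+5,-1,+4], [+1,-5,+5], [-5,+4,-2], [+5,-1,+4], [+1,-5,+5], [-5,+4,-2]; they repeat the 3-cycle [[-5,+4,-2], [+5,-1,+4], [+1,-5,+5]].
step 8: apply [+5,-1,+4] → [9,-1,6]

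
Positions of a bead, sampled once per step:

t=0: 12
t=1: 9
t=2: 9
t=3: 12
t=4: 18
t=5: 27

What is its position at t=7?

54

Taking differences between consecutive positions: -3, +0, +3, +6, +9. These grow by +3 each step.
step 6: 27 + 12 → 39
step 7: 39 + 15 → 54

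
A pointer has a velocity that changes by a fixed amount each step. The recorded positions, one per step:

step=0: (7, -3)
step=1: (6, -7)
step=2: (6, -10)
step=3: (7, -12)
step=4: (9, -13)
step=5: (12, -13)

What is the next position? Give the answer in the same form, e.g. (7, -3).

First differences are (-1, -4), (+0, -3), (+1, -2), (+2, -1), (+3, +0); their common second difference is (+1, +1) (constant acceleration).
step 6: (12, -13) + (+4, +1) → (16, -12)

(16, -12)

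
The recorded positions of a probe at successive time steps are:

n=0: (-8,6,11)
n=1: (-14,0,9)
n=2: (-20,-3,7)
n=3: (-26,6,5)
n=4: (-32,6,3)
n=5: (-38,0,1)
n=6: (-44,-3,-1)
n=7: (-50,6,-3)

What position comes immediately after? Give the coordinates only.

The first coordinate changes by -6 each step, so at step 8 it is -8 + 8·(-6) = -56.
The second coordinate repeats the cycle [6, 0, -3, 6] with period 4; step 8 mod 4 = 0, giving 6.
The third coordinate changes by -2 each step, so at step 8 it is 11 + 8·(-2) = -5.

(-56,6,-5)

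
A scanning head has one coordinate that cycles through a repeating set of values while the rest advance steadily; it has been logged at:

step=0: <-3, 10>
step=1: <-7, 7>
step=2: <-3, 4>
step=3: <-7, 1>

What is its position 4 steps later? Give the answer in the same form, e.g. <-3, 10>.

The first coordinate repeats the cycle [-3, -7] with period 2; step 7 mod 2 = 1, giving -7.
The second coordinate changes by -3 each step, so at step 7 it is 10 + 7·(-3) = -11.

<-7, -11>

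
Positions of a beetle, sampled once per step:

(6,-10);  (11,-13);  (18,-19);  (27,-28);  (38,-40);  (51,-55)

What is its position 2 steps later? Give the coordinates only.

(83,-94)

Taking differences between consecutive positions: (+5,-3), (+7,-6), (+9,-9), (+11,-12), (+13,-15). These grow by (+2,-3) each step.
step 6: (51,-55) + (+15,-18) → (66,-73)
step 7: (66,-73) + (+17,-21) → (83,-94)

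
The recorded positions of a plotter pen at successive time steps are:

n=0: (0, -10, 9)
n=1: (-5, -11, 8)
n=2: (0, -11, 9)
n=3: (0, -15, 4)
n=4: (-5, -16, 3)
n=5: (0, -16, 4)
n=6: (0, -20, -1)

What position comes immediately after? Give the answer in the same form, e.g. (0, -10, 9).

Differencing gives (-5, -1, -1), (+5, +0, +1), (+0, -4, -5), (-5, -1, -1), (+5, +0, +1), (+0, -4, -5). This is the pattern (-5, -1, -1), (+5, +0, +1), (+0, -4, -5) repeated.
step 7: apply (-5, -1, -1) → (-5, -21, -2)

(-5, -21, -2)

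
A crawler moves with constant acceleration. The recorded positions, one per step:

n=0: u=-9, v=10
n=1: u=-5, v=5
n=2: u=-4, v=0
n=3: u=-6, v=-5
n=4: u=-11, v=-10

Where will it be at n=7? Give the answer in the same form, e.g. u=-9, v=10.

First differences are (+4,-5), (+1,-5), (-2,-5), (-5,-5); their common second difference is (-3,+0) (constant acceleration).
step 5: u=-11, v=-10 + (-8,-5) → u=-19, v=-15
step 6: u=-19, v=-15 + (-11,-5) → u=-30, v=-20
step 7: u=-30, v=-20 + (-14,-5) → u=-44, v=-25

u=-44, v=-25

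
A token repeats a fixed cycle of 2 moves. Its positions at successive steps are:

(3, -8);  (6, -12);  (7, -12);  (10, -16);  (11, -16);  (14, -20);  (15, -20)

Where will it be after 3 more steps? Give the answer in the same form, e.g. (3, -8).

(22, -28)

Step-to-step displacements: (+3, -4), (+1, +0), (+3, -4), (+1, +0), (+3, -4), (+1, +0) — a repeating cycle of length 2.
step 7: apply (+3, -4) → (18, -24)
step 8: apply (+1, +0) → (19, -24)
step 9: apply (+3, -4) → (22, -28)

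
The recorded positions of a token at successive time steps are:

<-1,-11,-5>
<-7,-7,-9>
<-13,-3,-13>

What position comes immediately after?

<-19,1,-17>

The position changes by <-6,+4,-4> every step.
step 3: <-13,-3,-13> + <-6,+4,-4> → <-19,1,-17>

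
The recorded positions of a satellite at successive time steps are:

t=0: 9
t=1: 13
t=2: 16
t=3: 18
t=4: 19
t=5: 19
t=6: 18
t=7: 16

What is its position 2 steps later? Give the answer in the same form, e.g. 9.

9

Taking differences between consecutive positions: +4, +3, +2, +1, +0, -1, -2. These grow by -1 each step.
step 8: 16 − 3 → 13
step 9: 13 − 4 → 9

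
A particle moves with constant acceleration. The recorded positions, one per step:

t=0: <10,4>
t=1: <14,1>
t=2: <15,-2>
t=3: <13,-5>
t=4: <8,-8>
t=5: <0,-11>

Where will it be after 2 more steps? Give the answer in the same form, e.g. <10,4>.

<-25,-17>

Successive displacements: <+4,-3>, <+1,-3>, <-2,-3>, <-5,-3>, <-8,-3> — each changes by <-3,+0>.
step 6: <0,-11> + <-11,-3> → <-11,-14>
step 7: <-11,-14> + <-14,-3> → <-25,-17>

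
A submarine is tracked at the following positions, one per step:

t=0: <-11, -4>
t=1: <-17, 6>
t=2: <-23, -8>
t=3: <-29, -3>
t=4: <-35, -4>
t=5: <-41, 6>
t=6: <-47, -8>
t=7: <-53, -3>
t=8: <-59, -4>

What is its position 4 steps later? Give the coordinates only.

First: linear, -6 per step → -83 at step 12.
Second: cycles through -4, 6, -8, -3 every 4 steps. Step 12 lands at position 0 of the cycle → -4.

<-83, -4>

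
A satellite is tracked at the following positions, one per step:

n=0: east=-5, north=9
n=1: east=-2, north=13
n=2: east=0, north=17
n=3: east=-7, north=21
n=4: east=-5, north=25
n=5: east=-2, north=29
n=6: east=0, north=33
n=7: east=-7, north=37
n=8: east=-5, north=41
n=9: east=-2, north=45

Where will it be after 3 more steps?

The east coordinate repeats the cycle [-5, -2, 0, -7] with period 4; step 12 mod 4 = 0, giving -5.
The north coordinate changes by +4 each step, so at step 12 it is 9 + 12·(4) = 57.

east=-5, north=57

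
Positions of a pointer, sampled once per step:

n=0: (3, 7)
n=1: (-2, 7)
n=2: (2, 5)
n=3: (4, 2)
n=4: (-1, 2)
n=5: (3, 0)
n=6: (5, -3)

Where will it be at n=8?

The moves between consecutive positions are (-5, +0), (+4, -2), (+2, -3), (-5, +0), (+4, -2), (+2, -3); they repeat the 3-cycle [(-5, +0), (+4, -2), (+2, -3)].
step 7: apply (-5, +0) → (0, -3)
step 8: apply (+4, -2) → (4, -5)

(4, -5)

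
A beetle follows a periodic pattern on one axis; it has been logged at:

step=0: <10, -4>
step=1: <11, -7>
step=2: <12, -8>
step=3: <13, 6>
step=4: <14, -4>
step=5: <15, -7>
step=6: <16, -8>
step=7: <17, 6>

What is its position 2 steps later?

The first coordinate changes by +1 each step, so at step 9 it is 10 + 9·(1) = 19.
The second coordinate repeats the cycle [-4, -7, -8, 6] with period 4; step 9 mod 4 = 1, giving -7.

<19, -7>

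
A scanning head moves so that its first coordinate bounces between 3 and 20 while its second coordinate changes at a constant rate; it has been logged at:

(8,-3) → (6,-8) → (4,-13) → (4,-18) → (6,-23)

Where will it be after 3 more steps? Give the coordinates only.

(12,-38)

The first coordinate reflects between 3 and 20, moving 2 per step.
  step 5: 6 → 8
  step 6: 8 → 10
  step 7: 10 → 12
The second coordinate changes by -5 each step: at step 7 it is -38.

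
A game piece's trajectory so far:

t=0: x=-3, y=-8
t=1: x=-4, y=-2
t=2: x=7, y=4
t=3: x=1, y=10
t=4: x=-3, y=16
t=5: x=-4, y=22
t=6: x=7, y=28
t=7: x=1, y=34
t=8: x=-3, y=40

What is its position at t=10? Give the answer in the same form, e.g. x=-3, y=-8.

The x coordinate repeats the cycle [-3, -4, 7, 1] with period 4; step 10 mod 4 = 2, giving 7.
The y coordinate changes by +6 each step, so at step 10 it is -8 + 10·(6) = 52.

x=7, y=52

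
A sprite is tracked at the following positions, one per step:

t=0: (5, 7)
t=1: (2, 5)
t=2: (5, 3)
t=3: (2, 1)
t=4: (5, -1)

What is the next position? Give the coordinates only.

(2, -3)

The first coordinate repeats the cycle [5, 2] with period 2; step 5 mod 2 = 1, giving 2.
The second coordinate changes by -2 each step, so at step 5 it is 7 + 5·(-2) = -3.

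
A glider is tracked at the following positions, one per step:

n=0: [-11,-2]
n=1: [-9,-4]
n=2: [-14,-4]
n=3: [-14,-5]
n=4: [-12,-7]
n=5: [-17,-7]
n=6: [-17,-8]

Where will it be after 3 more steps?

Step-to-step displacements: [+2,-2], [-5,+0], [+0,-1], [+2,-2], [-5,+0], [+0,-1] — a repeating cycle of length 3.
step 7: apply [+2,-2] → [-15,-10]
step 8: apply [-5,+0] → [-20,-10]
step 9: apply [+0,-1] → [-20,-11]

[-20,-11]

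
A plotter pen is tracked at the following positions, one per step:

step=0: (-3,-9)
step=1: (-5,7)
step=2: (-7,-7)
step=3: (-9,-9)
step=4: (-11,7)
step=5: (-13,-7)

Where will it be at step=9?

First: linear, -2 per step → -21 at step 9.
Second: cycles through -9, 7, -7 every 3 steps. Step 9 lands at position 0 of the cycle → -9.

(-21,-9)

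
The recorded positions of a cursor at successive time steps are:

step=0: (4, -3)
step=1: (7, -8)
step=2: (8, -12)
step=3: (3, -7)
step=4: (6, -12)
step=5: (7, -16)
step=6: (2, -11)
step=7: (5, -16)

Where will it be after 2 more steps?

(1, -15)

Differencing gives (+3, -5), (+1, -4), (-5, +5), (+3, -5), (+1, -4), (-5, +5), (+3, -5). This is the pattern (+3, -5), (+1, -4), (-5, +5) repeated.
step 8: apply (+1, -4) → (6, -20)
step 9: apply (-5, +5) → (1, -15)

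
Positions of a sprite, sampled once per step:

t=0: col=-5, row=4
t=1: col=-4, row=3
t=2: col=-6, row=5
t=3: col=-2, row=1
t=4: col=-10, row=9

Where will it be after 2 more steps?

Consecutive displacements (+1, -1), (-2, +2), (+4, -4), (-8, +8) scale by a factor of -2 each step.
step 5: col=-10, row=9 + (+16, -16) → col=6, row=-7
step 6: col=6, row=-7 + (-32, +32) → col=-26, row=25

col=-26, row=25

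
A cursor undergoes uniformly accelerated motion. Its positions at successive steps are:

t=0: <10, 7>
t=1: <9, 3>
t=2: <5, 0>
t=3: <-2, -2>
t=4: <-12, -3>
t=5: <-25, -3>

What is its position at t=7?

Successive displacements: <-1, -4>, <-4, -3>, <-7, -2>, <-10, -1>, <-13, +0> — each changes by <-3, +1>.
step 6: <-25, -3> + <-16, +1> → <-41, -2>
step 7: <-41, -2> + <-19, +2> → <-60, 0>

<-60, 0>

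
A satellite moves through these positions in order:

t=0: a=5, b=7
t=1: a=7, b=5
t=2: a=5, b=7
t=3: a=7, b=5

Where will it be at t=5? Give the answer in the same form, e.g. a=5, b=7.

a=7, b=5

The jumps are (+2,-2), (-2,+2), (+2,-2) — a geometric progression with ratio -1.
step 4: a=7, b=5 + (-2,+2) → a=5, b=7
step 5: a=5, b=7 + (+2,-2) → a=7, b=5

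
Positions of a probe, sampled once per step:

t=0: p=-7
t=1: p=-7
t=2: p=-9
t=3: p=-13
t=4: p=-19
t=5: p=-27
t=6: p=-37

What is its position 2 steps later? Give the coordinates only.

First differences are +0, -2, -4, -6, -8, -10; their common second difference is -2 (constant acceleration).
step 7: -37 − 12 → p=-49
step 8: -49 − 14 → p=-63

p=-63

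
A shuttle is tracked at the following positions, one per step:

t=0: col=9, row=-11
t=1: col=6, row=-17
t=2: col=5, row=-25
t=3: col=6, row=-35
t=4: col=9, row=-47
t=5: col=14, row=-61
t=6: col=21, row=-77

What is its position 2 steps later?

col=41, row=-115

Successive displacements: (-3,-6), (-1,-8), (+1,-10), (+3,-12), (+5,-14), (+7,-16) — each changes by (+2,-2).
step 7: col=21, row=-77 + (+9,-18) → col=30, row=-95
step 8: col=30, row=-95 + (+11,-20) → col=41, row=-115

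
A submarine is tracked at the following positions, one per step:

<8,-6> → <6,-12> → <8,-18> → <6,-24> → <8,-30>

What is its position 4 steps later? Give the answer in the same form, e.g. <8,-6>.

First: cycles through 8, 6 every 2 steps. Step 8 lands at position 0 of the cycle → 8.
Second: linear, -6 per step → -54 at step 8.

<8,-54>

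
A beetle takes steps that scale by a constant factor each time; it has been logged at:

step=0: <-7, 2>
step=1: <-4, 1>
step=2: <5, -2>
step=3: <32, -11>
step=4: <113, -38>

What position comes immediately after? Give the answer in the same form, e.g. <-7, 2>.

<356, -119>

The jumps are <+3, -1>, <+9, -3>, <+27, -9>, <+81, -27> — a geometric progression with ratio 3.
step 5: <113, -38> + <+243, -81> → <356, -119>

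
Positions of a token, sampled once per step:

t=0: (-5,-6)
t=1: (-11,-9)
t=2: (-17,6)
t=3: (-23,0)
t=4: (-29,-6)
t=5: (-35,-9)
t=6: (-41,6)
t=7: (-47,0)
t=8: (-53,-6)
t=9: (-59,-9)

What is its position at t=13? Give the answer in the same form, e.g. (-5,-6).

(-83,-9)

First: linear, -6 per step → -83 at step 13.
Second: cycles through -6, -9, 6, 0 every 4 steps. Step 13 lands at position 1 of the cycle → -9.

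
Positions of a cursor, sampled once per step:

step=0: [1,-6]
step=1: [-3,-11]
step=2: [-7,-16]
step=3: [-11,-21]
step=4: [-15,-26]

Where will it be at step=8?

The position changes by [-4,-5] every step.
step 5: [-15,-26] + [-4,-5] → [-19,-31]
step 6: [-19,-31] + [-4,-5] → [-23,-36]
step 7: [-23,-36] + [-4,-5] → [-27,-41]
step 8: [-27,-41] + [-4,-5] → [-31,-46]

[-31,-46]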